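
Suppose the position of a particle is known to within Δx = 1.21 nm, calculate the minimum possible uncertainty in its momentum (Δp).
4.358 × 10^-26 kg·m/s

Using the Heisenberg uncertainty principle:
ΔxΔp ≥ ℏ/2

The minimum uncertainty in momentum is:
Δp_min = ℏ/(2Δx)
Δp_min = (1.055e-34 J·s) / (2 × 1.210e-09 m)
Δp_min = 4.358e-26 kg·m/s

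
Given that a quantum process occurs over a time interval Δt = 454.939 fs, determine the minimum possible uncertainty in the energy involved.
723.407 μeV

Using the energy-time uncertainty principle:
ΔEΔt ≥ ℏ/2

The minimum uncertainty in energy is:
ΔE_min = ℏ/(2Δt)
ΔE_min = (1.055e-34 J·s) / (2 × 4.549e-13 s)
ΔE_min = 1.159e-22 J = 723.407 μeV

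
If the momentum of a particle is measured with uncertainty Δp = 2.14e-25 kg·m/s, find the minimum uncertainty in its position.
246.395 pm

Using the Heisenberg uncertainty principle:
ΔxΔp ≥ ℏ/2

The minimum uncertainty in position is:
Δx_min = ℏ/(2Δp)
Δx_min = (1.055e-34 J·s) / (2 × 2.140e-25 kg·m/s)
Δx_min = 2.464e-10 m = 246.395 pm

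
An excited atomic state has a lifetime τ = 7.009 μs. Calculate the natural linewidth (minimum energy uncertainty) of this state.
46.955 peV

Using the energy-time uncertainty principle:
ΔEΔt ≥ ℏ/2

The lifetime τ represents the time uncertainty Δt.
The natural linewidth (minimum energy uncertainty) is:

ΔE = ℏ/(2τ)
ΔE = (1.055e-34 J·s) / (2 × 7.009e-06 s)
ΔE = 7.523e-30 J = 46.955 peV

This natural linewidth limits the precision of spectroscopic measurements.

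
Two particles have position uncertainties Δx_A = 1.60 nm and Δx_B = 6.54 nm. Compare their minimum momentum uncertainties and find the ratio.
Particle A has the larger minimum momentum uncertainty, by a factor of 4.09.

For each particle, the minimum momentum uncertainty is Δp_min = ℏ/(2Δx):

Particle A: Δp_A = ℏ/(2×1.600e-09 m) = 3.296e-26 kg·m/s
Particle B: Δp_B = ℏ/(2×6.540e-09 m) = 8.062e-27 kg·m/s

Ratio: Δp_A/Δp_B = 4.09

Since Δp_min ∝ 1/Δx, the particle with smaller position uncertainty (A) has larger momentum uncertainty.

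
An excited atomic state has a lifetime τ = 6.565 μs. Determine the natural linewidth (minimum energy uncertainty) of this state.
50.130 peV

Using the energy-time uncertainty principle:
ΔEΔt ≥ ℏ/2

The lifetime τ represents the time uncertainty Δt.
The natural linewidth (minimum energy uncertainty) is:

ΔE = ℏ/(2τ)
ΔE = (1.055e-34 J·s) / (2 × 6.565e-06 s)
ΔE = 8.032e-30 J = 50.130 peV

This natural linewidth limits the precision of spectroscopic measurements.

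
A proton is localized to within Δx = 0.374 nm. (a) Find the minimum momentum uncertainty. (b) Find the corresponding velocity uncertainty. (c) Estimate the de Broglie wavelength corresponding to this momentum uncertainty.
(a) Δp_min = 1.410 × 10^-25 kg·m/s
(b) Δv_min = 84.290 m/s
(c) λ_dB = 4.700 nm

Step-by-step:

(a) From the uncertainty principle:
Δp_min = ℏ/(2Δx) = (1.055e-34 J·s)/(2 × 3.740e-10 m) = 1.410e-25 kg·m/s

(b) The velocity uncertainty:
Δv = Δp/m = (1.410e-25 kg·m/s)/(1.673e-27 kg) = 8.429e+01 m/s = 84.290 m/s

(c) The de Broglie wavelength for this momentum:
λ = h/p = (6.626e-34 J·s)/(1.410e-25 kg·m/s) = 4.700e-09 m = 4.700 nm

Note: The de Broglie wavelength is comparable to the localization size, as expected from wave-particle duality.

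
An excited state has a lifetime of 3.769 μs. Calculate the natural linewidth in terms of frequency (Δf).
21.114 kHz

Using the energy-time uncertainty principle and E = hf:
ΔEΔt ≥ ℏ/2
hΔf·Δt ≥ ℏ/2

The minimum frequency uncertainty is:
Δf = ℏ/(2hτ) = 1/(4πτ)
Δf = 1/(4π × 3.769e-06 s)
Δf = 2.111e+04 Hz = 21.114 kHz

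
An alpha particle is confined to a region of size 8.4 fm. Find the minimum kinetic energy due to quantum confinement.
18.506 keV

Using the uncertainty principle:

1. Position uncertainty: Δx ≈ 8.400e-15 m
2. Minimum momentum uncertainty: Δp = ℏ/(2Δx) = 6.277e-21 kg·m/s
3. Minimum kinetic energy:
   KE = (Δp)²/(2m) = (6.277e-21)²/(2 × 6.645e-27 kg)
   KE = 2.965e-15 J = 18.506 keV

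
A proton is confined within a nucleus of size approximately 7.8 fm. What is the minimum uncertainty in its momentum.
6.760 × 10^-21 kg·m/s

Using the Heisenberg uncertainty principle:
ΔxΔp ≥ ℏ/2

With Δx ≈ L = 7.800e-15 m (the confinement size):
Δp_min = ℏ/(2Δx)
Δp_min = (1.055e-34 J·s) / (2 × 7.800e-15 m)
Δp_min = 6.760e-21 kg·m/s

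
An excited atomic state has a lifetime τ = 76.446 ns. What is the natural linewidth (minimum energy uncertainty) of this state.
4.305 neV

Using the energy-time uncertainty principle:
ΔEΔt ≥ ℏ/2

The lifetime τ represents the time uncertainty Δt.
The natural linewidth (minimum energy uncertainty) is:

ΔE = ℏ/(2τ)
ΔE = (1.055e-34 J·s) / (2 × 7.645e-08 s)
ΔE = 6.897e-28 J = 4.305 neV

This natural linewidth limits the precision of spectroscopic measurements.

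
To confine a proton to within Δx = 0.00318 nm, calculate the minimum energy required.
512.979 meV

Localizing a particle requires giving it sufficient momentum uncertainty:

1. From uncertainty principle: Δp ≥ ℏ/(2Δx)
   Δp_min = (1.055e-34 J·s) / (2 × 3.180e-12 m)
   Δp_min = 1.658e-23 kg·m/s

2. This momentum uncertainty corresponds to kinetic energy:
   KE ≈ (Δp)²/(2m) = (1.658e-23)²/(2 × 1.673e-27 kg)
   KE = 8.219e-20 J = 512.979 meV

Tighter localization requires more energy.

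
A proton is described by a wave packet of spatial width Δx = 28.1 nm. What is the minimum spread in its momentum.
1.876 × 10^-27 kg·m/s

For a wave packet, the spatial width Δx and momentum spread Δp are related by the uncertainty principle:
ΔxΔp ≥ ℏ/2

The minimum momentum spread is:
Δp_min = ℏ/(2Δx)
Δp_min = (1.055e-34 J·s) / (2 × 2.810e-08 m)
Δp_min = 1.876e-27 kg·m/s

A wave packet cannot have both a well-defined position and well-defined momentum.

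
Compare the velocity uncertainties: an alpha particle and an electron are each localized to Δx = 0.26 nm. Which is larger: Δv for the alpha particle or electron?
The electron has the larger minimum velocity uncertainty, by a ratio of 7294.3.

For both particles, Δp_min = ℏ/(2Δx) = 2.028e-25 kg·m/s (same for both).

The velocity uncertainty is Δv = Δp/m:
- alpha particle: Δv = 2.028e-25 / 6.645e-27 = 3.052e+01 m/s = 30.521 m/s
- electron: Δv = 2.028e-25 / 9.109e-31 = 2.226e+05 m/s = 222.630 km/s

Ratio: 2.226e+05 / 3.052e+01 = 7294.3

The lighter particle has larger velocity uncertainty because Δv ∝ 1/m.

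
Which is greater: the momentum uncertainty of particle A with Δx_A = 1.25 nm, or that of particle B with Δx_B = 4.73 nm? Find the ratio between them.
Particle A has the larger minimum momentum uncertainty, by a factor of 3.78.

For each particle, the minimum momentum uncertainty is Δp_min = ℏ/(2Δx):

Particle A: Δp_A = ℏ/(2×1.250e-09 m) = 4.218e-26 kg·m/s
Particle B: Δp_B = ℏ/(2×4.730e-09 m) = 1.115e-26 kg·m/s

Ratio: Δp_A/Δp_B = 3.78

Since Δp_min ∝ 1/Δx, the particle with smaller position uncertainty (A) has larger momentum uncertainty.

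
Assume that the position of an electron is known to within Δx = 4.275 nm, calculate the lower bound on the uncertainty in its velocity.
13.540 km/s

Using the Heisenberg uncertainty principle and Δp = mΔv:
ΔxΔp ≥ ℏ/2
Δx(mΔv) ≥ ℏ/2

The minimum uncertainty in velocity is:
Δv_min = ℏ/(2mΔx)
Δv_min = (1.055e-34 J·s) / (2 × 9.109e-31 kg × 4.275e-09 m)
Δv_min = 1.354e+04 m/s = 13.540 km/s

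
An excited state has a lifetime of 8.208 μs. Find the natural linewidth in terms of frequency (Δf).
9.695 kHz

Using the energy-time uncertainty principle and E = hf:
ΔEΔt ≥ ℏ/2
hΔf·Δt ≥ ℏ/2

The minimum frequency uncertainty is:
Δf = ℏ/(2hτ) = 1/(4πτ)
Δf = 1/(4π × 8.208e-06 s)
Δf = 9.695e+03 Hz = 9.695 kHz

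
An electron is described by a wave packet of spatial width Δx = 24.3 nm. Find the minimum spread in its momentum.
2.170 × 10^-27 kg·m/s

For a wave packet, the spatial width Δx and momentum spread Δp are related by the uncertainty principle:
ΔxΔp ≥ ℏ/2

The minimum momentum spread is:
Δp_min = ℏ/(2Δx)
Δp_min = (1.055e-34 J·s) / (2 × 2.430e-08 m)
Δp_min = 2.170e-27 kg·m/s

A wave packet cannot have both a well-defined position and well-defined momentum.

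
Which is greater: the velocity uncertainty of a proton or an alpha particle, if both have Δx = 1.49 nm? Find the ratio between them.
The proton has the larger minimum velocity uncertainty, by a ratio of 4.0.

For both particles, Δp_min = ℏ/(2Δx) = 3.539e-26 kg·m/s (same for both).

The velocity uncertainty is Δv = Δp/m:
- proton: Δv = 3.539e-26 / 1.673e-27 = 2.116e+01 m/s = 21.157 m/s
- alpha particle: Δv = 3.539e-26 / 6.645e-27 = 5.326e+00 m/s = 5.326 m/s

Ratio: 2.116e+01 / 5.326e+00 = 4.0

The lighter particle has larger velocity uncertainty because Δv ∝ 1/m.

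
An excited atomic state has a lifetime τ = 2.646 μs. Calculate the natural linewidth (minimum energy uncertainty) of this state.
124.379 peV

Using the energy-time uncertainty principle:
ΔEΔt ≥ ℏ/2

The lifetime τ represents the time uncertainty Δt.
The natural linewidth (minimum energy uncertainty) is:

ΔE = ℏ/(2τ)
ΔE = (1.055e-34 J·s) / (2 × 2.646e-06 s)
ΔE = 1.993e-29 J = 124.379 peV

This natural linewidth limits the precision of spectroscopic measurements.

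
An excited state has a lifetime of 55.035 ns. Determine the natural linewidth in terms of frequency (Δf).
1.446 MHz

Using the energy-time uncertainty principle and E = hf:
ΔEΔt ≥ ℏ/2
hΔf·Δt ≥ ℏ/2

The minimum frequency uncertainty is:
Δf = ℏ/(2hτ) = 1/(4πτ)
Δf = 1/(4π × 5.503e-08 s)
Δf = 1.446e+06 Hz = 1.446 MHz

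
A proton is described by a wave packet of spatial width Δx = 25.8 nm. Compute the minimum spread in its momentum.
2.044 × 10^-27 kg·m/s

For a wave packet, the spatial width Δx and momentum spread Δp are related by the uncertainty principle:
ΔxΔp ≥ ℏ/2

The minimum momentum spread is:
Δp_min = ℏ/(2Δx)
Δp_min = (1.055e-34 J·s) / (2 × 2.580e-08 m)
Δp_min = 2.044e-27 kg·m/s

A wave packet cannot have both a well-defined position and well-defined momentum.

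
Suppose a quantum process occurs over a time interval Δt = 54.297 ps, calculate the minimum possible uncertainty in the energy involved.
6.061 μeV

Using the energy-time uncertainty principle:
ΔEΔt ≥ ℏ/2

The minimum uncertainty in energy is:
ΔE_min = ℏ/(2Δt)
ΔE_min = (1.055e-34 J·s) / (2 × 5.430e-11 s)
ΔE_min = 9.711e-25 J = 6.061 μeV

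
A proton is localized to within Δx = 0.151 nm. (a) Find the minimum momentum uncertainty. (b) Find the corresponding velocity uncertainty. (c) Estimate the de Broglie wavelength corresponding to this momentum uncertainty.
(a) Δp_min = 3.492 × 10^-25 kg·m/s
(b) Δv_min = 208.772 m/s
(c) λ_dB = 1.898 nm

Step-by-step:

(a) From the uncertainty principle:
Δp_min = ℏ/(2Δx) = (1.055e-34 J·s)/(2 × 1.510e-10 m) = 3.492e-25 kg·m/s

(b) The velocity uncertainty:
Δv = Δp/m = (3.492e-25 kg·m/s)/(1.673e-27 kg) = 2.088e+02 m/s = 208.772 m/s

(c) The de Broglie wavelength for this momentum:
λ = h/p = (6.626e-34 J·s)/(3.492e-25 kg·m/s) = 1.898e-09 m = 1.898 nm

Note: The de Broglie wavelength is comparable to the localization size, as expected from wave-particle duality.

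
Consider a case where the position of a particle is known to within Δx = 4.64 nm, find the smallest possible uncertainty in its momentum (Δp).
1.136 × 10^-26 kg·m/s

Using the Heisenberg uncertainty principle:
ΔxΔp ≥ ℏ/2

The minimum uncertainty in momentum is:
Δp_min = ℏ/(2Δx)
Δp_min = (1.055e-34 J·s) / (2 × 4.640e-09 m)
Δp_min = 1.136e-26 kg·m/s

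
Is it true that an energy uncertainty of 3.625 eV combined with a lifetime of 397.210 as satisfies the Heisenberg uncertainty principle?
Yes, it satisfies the uncertainty relation.

Calculate the product ΔEΔt:
ΔE = 3.625 eV = 5.808e-19 J
ΔEΔt = (5.808e-19 J) × (3.972e-16 s)
ΔEΔt = 2.307e-34 J·s

Compare to the minimum allowed value ℏ/2:
ℏ/2 = 5.273e-35 J·s

Since ΔEΔt = 2.307e-34 J·s ≥ 5.273e-35 J·s = ℏ/2,
this satisfies the uncertainty relation.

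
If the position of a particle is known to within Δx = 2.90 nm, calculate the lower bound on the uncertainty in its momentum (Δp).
1.818 × 10^-26 kg·m/s

Using the Heisenberg uncertainty principle:
ΔxΔp ≥ ℏ/2

The minimum uncertainty in momentum is:
Δp_min = ℏ/(2Δx)
Δp_min = (1.055e-34 J·s) / (2 × 2.900e-09 m)
Δp_min = 1.818e-26 kg·m/s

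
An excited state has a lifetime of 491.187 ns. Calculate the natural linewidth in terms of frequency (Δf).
162.011 kHz

Using the energy-time uncertainty principle and E = hf:
ΔEΔt ≥ ℏ/2
hΔf·Δt ≥ ℏ/2

The minimum frequency uncertainty is:
Δf = ℏ/(2hτ) = 1/(4πτ)
Δf = 1/(4π × 4.912e-07 s)
Δf = 1.620e+05 Hz = 162.011 kHz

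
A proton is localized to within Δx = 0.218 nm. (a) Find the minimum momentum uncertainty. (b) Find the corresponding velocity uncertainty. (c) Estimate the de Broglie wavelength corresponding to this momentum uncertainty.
(a) Δp_min = 2.419 × 10^-25 kg·m/s
(b) Δv_min = 144.608 m/s
(c) λ_dB = 2.739 nm

Step-by-step:

(a) From the uncertainty principle:
Δp_min = ℏ/(2Δx) = (1.055e-34 J·s)/(2 × 2.180e-10 m) = 2.419e-25 kg·m/s

(b) The velocity uncertainty:
Δv = Δp/m = (2.419e-25 kg·m/s)/(1.673e-27 kg) = 1.446e+02 m/s = 144.608 m/s

(c) The de Broglie wavelength for this momentum:
λ = h/p = (6.626e-34 J·s)/(2.419e-25 kg·m/s) = 2.739e-09 m = 2.739 nm

Note: The de Broglie wavelength is comparable to the localization size, as expected from wave-particle duality.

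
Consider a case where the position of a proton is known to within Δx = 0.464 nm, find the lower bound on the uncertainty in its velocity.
67.941 m/s

Using the Heisenberg uncertainty principle and Δp = mΔv:
ΔxΔp ≥ ℏ/2
Δx(mΔv) ≥ ℏ/2

The minimum uncertainty in velocity is:
Δv_min = ℏ/(2mΔx)
Δv_min = (1.055e-34 J·s) / (2 × 1.673e-27 kg × 4.640e-10 m)
Δv_min = 6.794e+01 m/s = 67.941 m/s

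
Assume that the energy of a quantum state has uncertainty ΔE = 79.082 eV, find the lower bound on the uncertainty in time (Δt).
4.162 as

Using the energy-time uncertainty principle:
ΔEΔt ≥ ℏ/2

The minimum uncertainty in time is:
Δt_min = ℏ/(2ΔE)
Δt_min = (1.055e-34 J·s) / (2 × 1.267e-17 J)
Δt_min = 4.162e-18 s = 4.162 as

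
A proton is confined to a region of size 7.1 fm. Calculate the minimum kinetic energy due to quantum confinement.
102.905 keV

Using the uncertainty principle:

1. Position uncertainty: Δx ≈ 7.100e-15 m
2. Minimum momentum uncertainty: Δp = ℏ/(2Δx) = 7.427e-21 kg·m/s
3. Minimum kinetic energy:
   KE = (Δp)²/(2m) = (7.427e-21)²/(2 × 1.673e-27 kg)
   KE = 1.649e-14 J = 102.905 keV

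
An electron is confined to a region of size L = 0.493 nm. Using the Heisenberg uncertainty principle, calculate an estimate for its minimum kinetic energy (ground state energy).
39.189 meV

Using the uncertainty principle to estimate ground state energy:

1. The position uncertainty is approximately the confinement size:
   Δx ≈ L = 4.930e-10 m

2. From ΔxΔp ≥ ℏ/2, the minimum momentum uncertainty is:
   Δp ≈ ℏ/(2L) = 1.070e-25 kg·m/s

3. The kinetic energy is approximately:
   KE ≈ (Δp)²/(2m) = (1.070e-25)²/(2 × 9.109e-31 kg)
   KE ≈ 6.279e-21 J = 39.189 meV

This is an order-of-magnitude estimate of the ground state energy.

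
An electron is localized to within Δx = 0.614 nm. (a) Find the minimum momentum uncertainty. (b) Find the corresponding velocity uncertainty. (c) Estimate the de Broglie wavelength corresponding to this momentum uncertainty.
(a) Δp_min = 8.588 × 10^-26 kg·m/s
(b) Δv_min = 94.273 km/s
(c) λ_dB = 7.716 nm

Step-by-step:

(a) From the uncertainty principle:
Δp_min = ℏ/(2Δx) = (1.055e-34 J·s)/(2 × 6.140e-10 m) = 8.588e-26 kg·m/s

(b) The velocity uncertainty:
Δv = Δp/m = (8.588e-26 kg·m/s)/(9.109e-31 kg) = 9.427e+04 m/s = 94.273 km/s

(c) The de Broglie wavelength for this momentum:
λ = h/p = (6.626e-34 J·s)/(8.588e-26 kg·m/s) = 7.716e-09 m = 7.716 nm

Note: The de Broglie wavelength is comparable to the localization size, as expected from wave-particle duality.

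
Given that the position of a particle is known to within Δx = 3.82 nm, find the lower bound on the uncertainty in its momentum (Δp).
1.380 × 10^-26 kg·m/s

Using the Heisenberg uncertainty principle:
ΔxΔp ≥ ℏ/2

The minimum uncertainty in momentum is:
Δp_min = ℏ/(2Δx)
Δp_min = (1.055e-34 J·s) / (2 × 3.820e-09 m)
Δp_min = 1.380e-26 kg·m/s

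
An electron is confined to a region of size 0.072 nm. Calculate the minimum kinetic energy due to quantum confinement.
1.837 eV

Using the uncertainty principle:

1. Position uncertainty: Δx ≈ 7.200e-11 m
2. Minimum momentum uncertainty: Δp = ℏ/(2Δx) = 7.323e-25 kg·m/s
3. Minimum kinetic energy:
   KE = (Δp)²/(2m) = (7.323e-25)²/(2 × 9.109e-31 kg)
   KE = 2.944e-19 J = 1.837 eV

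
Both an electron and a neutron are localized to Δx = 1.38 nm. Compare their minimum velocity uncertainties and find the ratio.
The electron has the larger minimum velocity uncertainty, by a ratio of 1838.7.

For both particles, Δp_min = ℏ/(2Δx) = 3.821e-26 kg·m/s (same for both).

The velocity uncertainty is Δv = Δp/m:
- electron: Δv = 3.821e-26 / 9.109e-31 = 4.194e+04 m/s = 41.945 km/s
- neutron: Δv = 3.821e-26 / 1.675e-27 = 2.281e+01 m/s = 22.812 m/s

Ratio: 4.194e+04 / 2.281e+01 = 1838.7

The lighter particle has larger velocity uncertainty because Δv ∝ 1/m.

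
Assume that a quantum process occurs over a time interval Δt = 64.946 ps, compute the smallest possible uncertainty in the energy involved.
5.067 μeV

Using the energy-time uncertainty principle:
ΔEΔt ≥ ℏ/2

The minimum uncertainty in energy is:
ΔE_min = ℏ/(2Δt)
ΔE_min = (1.055e-34 J·s) / (2 × 6.495e-11 s)
ΔE_min = 8.119e-25 J = 5.067 μeV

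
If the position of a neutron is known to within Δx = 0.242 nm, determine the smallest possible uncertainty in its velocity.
130.087 m/s

Using the Heisenberg uncertainty principle and Δp = mΔv:
ΔxΔp ≥ ℏ/2
Δx(mΔv) ≥ ℏ/2

The minimum uncertainty in velocity is:
Δv_min = ℏ/(2mΔx)
Δv_min = (1.055e-34 J·s) / (2 × 1.675e-27 kg × 2.420e-10 m)
Δv_min = 1.301e+02 m/s = 130.087 m/s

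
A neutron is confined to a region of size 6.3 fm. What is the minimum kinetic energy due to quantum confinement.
130.519 keV

Using the uncertainty principle:

1. Position uncertainty: Δx ≈ 6.300e-15 m
2. Minimum momentum uncertainty: Δp = ℏ/(2Δx) = 8.370e-21 kg·m/s
3. Minimum kinetic energy:
   KE = (Δp)²/(2m) = (8.370e-21)²/(2 × 1.675e-27 kg)
   KE = 2.091e-14 J = 130.519 keV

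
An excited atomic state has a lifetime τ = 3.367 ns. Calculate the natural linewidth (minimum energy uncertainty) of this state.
97.745 neV

Using the energy-time uncertainty principle:
ΔEΔt ≥ ℏ/2

The lifetime τ represents the time uncertainty Δt.
The natural linewidth (minimum energy uncertainty) is:

ΔE = ℏ/(2τ)
ΔE = (1.055e-34 J·s) / (2 × 3.367e-09 s)
ΔE = 1.566e-26 J = 97.745 neV

This natural linewidth limits the precision of spectroscopic measurements.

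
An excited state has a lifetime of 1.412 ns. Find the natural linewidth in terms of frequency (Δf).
56.358 MHz

Using the energy-time uncertainty principle and E = hf:
ΔEΔt ≥ ℏ/2
hΔf·Δt ≥ ℏ/2

The minimum frequency uncertainty is:
Δf = ℏ/(2hτ) = 1/(4πτ)
Δf = 1/(4π × 1.412e-09 s)
Δf = 5.636e+07 Hz = 56.358 MHz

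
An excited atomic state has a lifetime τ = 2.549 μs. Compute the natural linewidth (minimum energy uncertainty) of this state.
129.112 peV

Using the energy-time uncertainty principle:
ΔEΔt ≥ ℏ/2

The lifetime τ represents the time uncertainty Δt.
The natural linewidth (minimum energy uncertainty) is:

ΔE = ℏ/(2τ)
ΔE = (1.055e-34 J·s) / (2 × 2.549e-06 s)
ΔE = 2.069e-29 J = 129.112 peV

This natural linewidth limits the precision of spectroscopic measurements.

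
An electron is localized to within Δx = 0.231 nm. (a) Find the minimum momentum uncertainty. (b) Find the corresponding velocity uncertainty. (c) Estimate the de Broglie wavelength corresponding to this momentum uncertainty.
(a) Δp_min = 2.283 × 10^-25 kg·m/s
(b) Δv_min = 250.579 km/s
(c) λ_dB = 2.903 nm

Step-by-step:

(a) From the uncertainty principle:
Δp_min = ℏ/(2Δx) = (1.055e-34 J·s)/(2 × 2.310e-10 m) = 2.283e-25 kg·m/s

(b) The velocity uncertainty:
Δv = Δp/m = (2.283e-25 kg·m/s)/(9.109e-31 kg) = 2.506e+05 m/s = 250.579 km/s

(c) The de Broglie wavelength for this momentum:
λ = h/p = (6.626e-34 J·s)/(2.283e-25 kg·m/s) = 2.903e-09 m = 2.903 nm

Note: The de Broglie wavelength is comparable to the localization size, as expected from wave-particle duality.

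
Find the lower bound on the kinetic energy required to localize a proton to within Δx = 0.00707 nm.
103.780 meV

Localizing a particle requires giving it sufficient momentum uncertainty:

1. From uncertainty principle: Δp ≥ ℏ/(2Δx)
   Δp_min = (1.055e-34 J·s) / (2 × 7.070e-12 m)
   Δp_min = 7.458e-24 kg·m/s

2. This momentum uncertainty corresponds to kinetic energy:
   KE ≈ (Δp)²/(2m) = (7.458e-24)²/(2 × 1.673e-27 kg)
   KE = 1.663e-20 J = 103.780 meV

Tighter localization requires more energy.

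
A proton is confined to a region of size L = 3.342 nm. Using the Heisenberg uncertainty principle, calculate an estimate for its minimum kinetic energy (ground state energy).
464.452 neV

Using the uncertainty principle to estimate ground state energy:

1. The position uncertainty is approximately the confinement size:
   Δx ≈ L = 3.342e-09 m

2. From ΔxΔp ≥ ℏ/2, the minimum momentum uncertainty is:
   Δp ≈ ℏ/(2L) = 1.578e-26 kg·m/s

3. The kinetic energy is approximately:
   KE ≈ (Δp)²/(2m) = (1.578e-26)²/(2 × 1.673e-27 kg)
   KE ≈ 7.441e-26 J = 464.452 neV

This is an order-of-magnitude estimate of the ground state energy.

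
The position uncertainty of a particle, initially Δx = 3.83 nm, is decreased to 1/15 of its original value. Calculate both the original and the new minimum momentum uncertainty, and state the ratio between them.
Original Δp_min = 1.377 × 10^-26 kg·m/s; new Δp'_min = 2.065 × 10^-25 kg·m/s; ratio Δp'_min/Δp_min = 15.

From the uncertainty principle ΔxΔp ≥ ℏ/2, the minimum momentum uncertainty is Δp_min = ℏ/(2Δx).

Original (Δx = 3.83 nm = 3.830e-09 m):
Δp_min = (1.055e-34 J·s)/(2 × 3.830e-09 m) = 1.377e-26 kg·m/s

When Δx → (1/15)Δx:
Δp'_min = ℏ/(2 × (1/15)Δx) = 15 × ℏ/(2Δx) = 15 × Δp_min
Δp'_min = 15 × 1.377e-26 kg·m/s = 2.065e-25 kg·m/s

Since Δp_min ∝ 1/Δx, when Δx is decreased to 1/15 of its original value, Δp_min increases to 15 times its original value.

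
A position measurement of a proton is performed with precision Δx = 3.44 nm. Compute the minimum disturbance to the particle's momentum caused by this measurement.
1.533 × 10^-26 kg·m/s

The uncertainty principle implies that measuring position disturbs momentum:
ΔxΔp ≥ ℏ/2

When we measure position with precision Δx, we necessarily introduce a momentum uncertainty:
Δp ≥ ℏ/(2Δx)
Δp_min = (1.055e-34 J·s) / (2 × 3.440e-09 m)
Δp_min = 1.533e-26 kg·m/s

The more precisely we measure position, the greater the momentum disturbance.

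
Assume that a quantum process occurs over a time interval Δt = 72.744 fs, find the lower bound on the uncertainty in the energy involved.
4.524 meV

Using the energy-time uncertainty principle:
ΔEΔt ≥ ℏ/2

The minimum uncertainty in energy is:
ΔE_min = ℏ/(2Δt)
ΔE_min = (1.055e-34 J·s) / (2 × 7.274e-14 s)
ΔE_min = 7.249e-22 J = 4.524 meV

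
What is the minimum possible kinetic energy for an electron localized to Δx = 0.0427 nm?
5.224 eV

Localizing a particle requires giving it sufficient momentum uncertainty:

1. From uncertainty principle: Δp ≥ ℏ/(2Δx)
   Δp_min = (1.055e-34 J·s) / (2 × 4.270e-11 m)
   Δp_min = 1.235e-24 kg·m/s

2. This momentum uncertainty corresponds to kinetic energy:
   KE ≈ (Δp)²/(2m) = (1.235e-24)²/(2 × 9.109e-31 kg)
   KE = 8.370e-19 J = 5.224 eV

Tighter localization requires more energy.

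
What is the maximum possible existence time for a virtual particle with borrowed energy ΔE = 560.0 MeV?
5.877 × 10^-25 s

Using the energy-time uncertainty principle:
ΔEΔt ≥ ℏ/2

For a virtual particle borrowing energy ΔE, the maximum lifetime is:
Δt_max = ℏ/(2ΔE)

Converting energy:
ΔE = 560.0 MeV = 8.972e-11 J

Δt_max = (1.055e-34 J·s) / (2 × 8.972e-11 J)
Δt_max = 5.877e-25 s = 5.877 × 10^-25 s

Virtual particles with higher borrowed energy exist for shorter times.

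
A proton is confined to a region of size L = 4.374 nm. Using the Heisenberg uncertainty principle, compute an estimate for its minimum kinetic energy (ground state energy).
271.142 neV

Using the uncertainty principle to estimate ground state energy:

1. The position uncertainty is approximately the confinement size:
   Δx ≈ L = 4.374e-09 m

2. From ΔxΔp ≥ ℏ/2, the minimum momentum uncertainty is:
   Δp ≈ ℏ/(2L) = 1.206e-26 kg·m/s

3. The kinetic energy is approximately:
   KE ≈ (Δp)²/(2m) = (1.206e-26)²/(2 × 1.673e-27 kg)
   KE ≈ 4.344e-26 J = 271.142 neV

This is an order-of-magnitude estimate of the ground state energy.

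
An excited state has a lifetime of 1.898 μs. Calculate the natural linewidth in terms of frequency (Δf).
41.927 kHz

Using the energy-time uncertainty principle and E = hf:
ΔEΔt ≥ ℏ/2
hΔf·Δt ≥ ℏ/2

The minimum frequency uncertainty is:
Δf = ℏ/(2hτ) = 1/(4πτ)
Δf = 1/(4π × 1.898e-06 s)
Δf = 4.193e+04 Hz = 41.927 kHz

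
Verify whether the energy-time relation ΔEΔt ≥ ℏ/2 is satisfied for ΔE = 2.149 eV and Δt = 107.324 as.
No, it violates the uncertainty relation.

Calculate the product ΔEΔt:
ΔE = 2.149 eV = 3.443e-19 J
ΔEΔt = (3.443e-19 J) × (1.073e-16 s)
ΔEΔt = 3.695e-35 J·s

Compare to the minimum allowed value ℏ/2:
ℏ/2 = 5.273e-35 J·s

Since ΔEΔt = 3.695e-35 J·s < 5.273e-35 J·s = ℏ/2,
this violates the uncertainty relation.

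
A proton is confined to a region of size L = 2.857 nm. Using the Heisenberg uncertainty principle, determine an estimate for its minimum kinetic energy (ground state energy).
635.527 neV

Using the uncertainty principle to estimate ground state energy:

1. The position uncertainty is approximately the confinement size:
   Δx ≈ L = 2.857e-09 m

2. From ΔxΔp ≥ ℏ/2, the minimum momentum uncertainty is:
   Δp ≈ ℏ/(2L) = 1.846e-26 kg·m/s

3. The kinetic energy is approximately:
   KE ≈ (Δp)²/(2m) = (1.846e-26)²/(2 × 1.673e-27 kg)
   KE ≈ 1.018e-25 J = 635.527 neV

This is an order-of-magnitude estimate of the ground state energy.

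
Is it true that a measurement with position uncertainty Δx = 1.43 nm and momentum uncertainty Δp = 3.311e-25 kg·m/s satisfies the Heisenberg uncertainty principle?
Yes, it satisfies the uncertainty principle.

Calculate the product ΔxΔp:
ΔxΔp = (1.430e-09 m) × (3.311e-25 kg·m/s)
ΔxΔp = 4.735e-34 J·s

Compare to the minimum allowed value ℏ/2:
ℏ/2 = 5.273e-35 J·s

Since ΔxΔp = 4.735e-34 J·s ≥ 5.273e-35 J·s = ℏ/2,
the measurement satisfies the uncertainty principle.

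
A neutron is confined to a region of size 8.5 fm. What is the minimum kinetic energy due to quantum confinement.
71.700 keV

Using the uncertainty principle:

1. Position uncertainty: Δx ≈ 8.500e-15 m
2. Minimum momentum uncertainty: Δp = ℏ/(2Δx) = 6.203e-21 kg·m/s
3. Minimum kinetic energy:
   KE = (Δp)²/(2m) = (6.203e-21)²/(2 × 1.675e-27 kg)
   KE = 1.149e-14 J = 71.700 keV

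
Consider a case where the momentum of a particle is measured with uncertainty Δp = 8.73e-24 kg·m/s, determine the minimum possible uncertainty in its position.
6.040 pm

Using the Heisenberg uncertainty principle:
ΔxΔp ≥ ℏ/2

The minimum uncertainty in position is:
Δx_min = ℏ/(2Δp)
Δx_min = (1.055e-34 J·s) / (2 × 8.730e-24 kg·m/s)
Δx_min = 6.040e-12 m = 6.040 pm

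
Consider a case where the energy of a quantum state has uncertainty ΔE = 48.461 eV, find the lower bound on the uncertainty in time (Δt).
6.791 as

Using the energy-time uncertainty principle:
ΔEΔt ≥ ℏ/2

The minimum uncertainty in time is:
Δt_min = ℏ/(2ΔE)
Δt_min = (1.055e-34 J·s) / (2 × 7.764e-18 J)
Δt_min = 6.791e-18 s = 6.791 as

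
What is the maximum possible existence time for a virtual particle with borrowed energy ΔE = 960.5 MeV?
3.426 × 10^-25 s

Using the energy-time uncertainty principle:
ΔEΔt ≥ ℏ/2

For a virtual particle borrowing energy ΔE, the maximum lifetime is:
Δt_max = ℏ/(2ΔE)

Converting energy:
ΔE = 960.5 MeV = 1.539e-10 J

Δt_max = (1.055e-34 J·s) / (2 × 1.539e-10 J)
Δt_max = 3.426e-25 s = 3.426 × 10^-25 s

Virtual particles with higher borrowed energy exist for shorter times.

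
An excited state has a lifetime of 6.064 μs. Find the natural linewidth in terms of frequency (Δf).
13.123 kHz

Using the energy-time uncertainty principle and E = hf:
ΔEΔt ≥ ℏ/2
hΔf·Δt ≥ ℏ/2

The minimum frequency uncertainty is:
Δf = ℏ/(2hτ) = 1/(4πτ)
Δf = 1/(4π × 6.064e-06 s)
Δf = 1.312e+04 Hz = 13.123 kHz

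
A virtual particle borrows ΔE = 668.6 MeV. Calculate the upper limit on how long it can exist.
4.922 × 10^-25 s

Using the energy-time uncertainty principle:
ΔEΔt ≥ ℏ/2

For a virtual particle borrowing energy ΔE, the maximum lifetime is:
Δt_max = ℏ/(2ΔE)

Converting energy:
ΔE = 668.6 MeV = 1.071e-10 J

Δt_max = (1.055e-34 J·s) / (2 × 1.071e-10 J)
Δt_max = 4.922e-25 s = 4.922 × 10^-25 s

Virtual particles with higher borrowed energy exist for shorter times.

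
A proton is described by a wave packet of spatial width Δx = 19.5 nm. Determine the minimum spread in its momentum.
2.704 × 10^-27 kg·m/s

For a wave packet, the spatial width Δx and momentum spread Δp are related by the uncertainty principle:
ΔxΔp ≥ ℏ/2

The minimum momentum spread is:
Δp_min = ℏ/(2Δx)
Δp_min = (1.055e-34 J·s) / (2 × 1.950e-08 m)
Δp_min = 2.704e-27 kg·m/s

A wave packet cannot have both a well-defined position and well-defined momentum.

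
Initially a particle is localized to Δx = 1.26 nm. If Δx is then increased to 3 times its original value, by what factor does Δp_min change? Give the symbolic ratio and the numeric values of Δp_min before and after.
Original Δp_min = 4.185 × 10^-26 kg·m/s; new Δp'_min = 1.395 × 10^-26 kg·m/s; ratio Δp'_min/Δp_min = 1/3.

From the uncertainty principle ΔxΔp ≥ ℏ/2, the minimum momentum uncertainty is Δp_min = ℏ/(2Δx).

Original (Δx = 1.26 nm = 1.260e-09 m):
Δp_min = (1.055e-34 J·s)/(2 × 1.260e-09 m) = 4.185e-26 kg·m/s

When Δx → 3Δx:
Δp'_min = ℏ/(2 × 3Δx) = (1/3) × ℏ/(2Δx) = (1/3) × Δp_min
Δp'_min = 1/3 × 4.185e-26 kg·m/s = 1.395e-26 kg·m/s

Since Δp_min ∝ 1/Δx, when Δx is increased to 3 times its original value, Δp_min decreases to 1/3 of its original value.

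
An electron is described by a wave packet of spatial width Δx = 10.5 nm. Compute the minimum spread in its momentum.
5.022 × 10^-27 kg·m/s

For a wave packet, the spatial width Δx and momentum spread Δp are related by the uncertainty principle:
ΔxΔp ≥ ℏ/2

The minimum momentum spread is:
Δp_min = ℏ/(2Δx)
Δp_min = (1.055e-34 J·s) / (2 × 1.050e-08 m)
Δp_min = 5.022e-27 kg·m/s

A wave packet cannot have both a well-defined position and well-defined momentum.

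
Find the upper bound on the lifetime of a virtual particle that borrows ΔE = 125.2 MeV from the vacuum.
2.629 ys

Using the energy-time uncertainty principle:
ΔEΔt ≥ ℏ/2

For a virtual particle borrowing energy ΔE, the maximum lifetime is:
Δt_max = ℏ/(2ΔE)

Converting energy:
ΔE = 125.2 MeV = 2.006e-11 J

Δt_max = (1.055e-34 J·s) / (2 × 2.006e-11 J)
Δt_max = 2.629e-24 s = 2.629 ys

Virtual particles with higher borrowed energy exist for shorter times.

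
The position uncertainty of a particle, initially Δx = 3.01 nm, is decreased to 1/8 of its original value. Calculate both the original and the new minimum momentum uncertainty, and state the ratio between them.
Original Δp_min = 1.752 × 10^-26 kg·m/s; new Δp'_min = 1.401 × 10^-25 kg·m/s; ratio Δp'_min/Δp_min = 8.

From the uncertainty principle ΔxΔp ≥ ℏ/2, the minimum momentum uncertainty is Δp_min = ℏ/(2Δx).

Original (Δx = 3.01 nm = 3.010e-09 m):
Δp_min = (1.055e-34 J·s)/(2 × 3.010e-09 m) = 1.752e-26 kg·m/s

When Δx → (1/8)Δx:
Δp'_min = ℏ/(2 × (1/8)Δx) = 8 × ℏ/(2Δx) = 8 × Δp_min
Δp'_min = 8 × 1.752e-26 kg·m/s = 1.401e-25 kg·m/s

Since Δp_min ∝ 1/Δx, when Δx is decreased to 1/8 of its original value, Δp_min increases to 8 times its original value.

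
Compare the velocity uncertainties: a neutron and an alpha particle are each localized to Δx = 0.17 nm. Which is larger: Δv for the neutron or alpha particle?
The neutron has the larger minimum velocity uncertainty, by a ratio of 4.0.

For both particles, Δp_min = ℏ/(2Δx) = 3.102e-25 kg·m/s (same for both).

The velocity uncertainty is Δv = Δp/m:
- neutron: Δv = 3.102e-25 / 1.675e-27 = 1.852e+02 m/s = 185.183 m/s
- alpha particle: Δv = 3.102e-25 / 6.645e-27 = 4.668e+01 m/s = 46.679 m/s

Ratio: 1.852e+02 / 4.668e+01 = 4.0

The lighter particle has larger velocity uncertainty because Δv ∝ 1/m.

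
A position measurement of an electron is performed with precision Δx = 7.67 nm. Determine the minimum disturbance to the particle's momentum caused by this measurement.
6.875 × 10^-27 kg·m/s

The uncertainty principle implies that measuring position disturbs momentum:
ΔxΔp ≥ ℏ/2

When we measure position with precision Δx, we necessarily introduce a momentum uncertainty:
Δp ≥ ℏ/(2Δx)
Δp_min = (1.055e-34 J·s) / (2 × 7.670e-09 m)
Δp_min = 6.875e-27 kg·m/s

The more precisely we measure position, the greater the momentum disturbance.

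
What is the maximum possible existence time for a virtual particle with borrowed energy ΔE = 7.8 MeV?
42.193 ys

Using the energy-time uncertainty principle:
ΔEΔt ≥ ℏ/2

For a virtual particle borrowing energy ΔE, the maximum lifetime is:
Δt_max = ℏ/(2ΔE)

Converting energy:
ΔE = 7.8 MeV = 1.250e-12 J

Δt_max = (1.055e-34 J·s) / (2 × 1.250e-12 J)
Δt_max = 4.219e-23 s = 42.193 ys

Virtual particles with higher borrowed energy exist for shorter times.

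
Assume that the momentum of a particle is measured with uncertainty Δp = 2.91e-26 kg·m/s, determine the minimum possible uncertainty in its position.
1.812 nm

Using the Heisenberg uncertainty principle:
ΔxΔp ≥ ℏ/2

The minimum uncertainty in position is:
Δx_min = ℏ/(2Δp)
Δx_min = (1.055e-34 J·s) / (2 × 2.910e-26 kg·m/s)
Δx_min = 1.812e-09 m = 1.812 nm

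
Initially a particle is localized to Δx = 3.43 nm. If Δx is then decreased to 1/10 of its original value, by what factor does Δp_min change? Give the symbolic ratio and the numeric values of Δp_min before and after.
Original Δp_min = 1.537 × 10^-26 kg·m/s; new Δp'_min = 1.537 × 10^-25 kg·m/s; ratio Δp'_min/Δp_min = 10.

From the uncertainty principle ΔxΔp ≥ ℏ/2, the minimum momentum uncertainty is Δp_min = ℏ/(2Δx).

Original (Δx = 3.43 nm = 3.430e-09 m):
Δp_min = (1.055e-34 J·s)/(2 × 3.430e-09 m) = 1.537e-26 kg·m/s

When Δx → (1/10)Δx:
Δp'_min = ℏ/(2 × (1/10)Δx) = 10 × ℏ/(2Δx) = 10 × Δp_min
Δp'_min = 10 × 1.537e-26 kg·m/s = 1.537e-25 kg·m/s

Since Δp_min ∝ 1/Δx, when Δx is decreased to 1/10 of its original value, Δp_min increases to 10 times its original value.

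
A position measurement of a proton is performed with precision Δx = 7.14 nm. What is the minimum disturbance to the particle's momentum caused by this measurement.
7.385 × 10^-27 kg·m/s

The uncertainty principle implies that measuring position disturbs momentum:
ΔxΔp ≥ ℏ/2

When we measure position with precision Δx, we necessarily introduce a momentum uncertainty:
Δp ≥ ℏ/(2Δx)
Δp_min = (1.055e-34 J·s) / (2 × 7.140e-09 m)
Δp_min = 7.385e-27 kg·m/s

The more precisely we measure position, the greater the momentum disturbance.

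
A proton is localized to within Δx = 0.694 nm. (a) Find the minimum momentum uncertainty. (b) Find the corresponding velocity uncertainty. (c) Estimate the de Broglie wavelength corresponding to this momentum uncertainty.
(a) Δp_min = 7.598 × 10^-26 kg·m/s
(b) Δv_min = 45.424 m/s
(c) λ_dB = 8.721 nm

Step-by-step:

(a) From the uncertainty principle:
Δp_min = ℏ/(2Δx) = (1.055e-34 J·s)/(2 × 6.940e-10 m) = 7.598e-26 kg·m/s

(b) The velocity uncertainty:
Δv = Δp/m = (7.598e-26 kg·m/s)/(1.673e-27 kg) = 4.542e+01 m/s = 45.424 m/s

(c) The de Broglie wavelength for this momentum:
λ = h/p = (6.626e-34 J·s)/(7.598e-26 kg·m/s) = 8.721e-09 m = 8.721 nm

Note: The de Broglie wavelength is comparable to the localization size, as expected from wave-particle duality.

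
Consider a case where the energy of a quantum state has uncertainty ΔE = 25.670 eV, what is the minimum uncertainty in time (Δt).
12.821 as

Using the energy-time uncertainty principle:
ΔEΔt ≥ ℏ/2

The minimum uncertainty in time is:
Δt_min = ℏ/(2ΔE)
Δt_min = (1.055e-34 J·s) / (2 × 4.113e-18 J)
Δt_min = 1.282e-17 s = 12.821 as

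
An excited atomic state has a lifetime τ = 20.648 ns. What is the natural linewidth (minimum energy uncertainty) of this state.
15.939 neV

Using the energy-time uncertainty principle:
ΔEΔt ≥ ℏ/2

The lifetime τ represents the time uncertainty Δt.
The natural linewidth (minimum energy uncertainty) is:

ΔE = ℏ/(2τ)
ΔE = (1.055e-34 J·s) / (2 × 2.065e-08 s)
ΔE = 2.554e-27 J = 15.939 neV

This natural linewidth limits the precision of spectroscopic measurements.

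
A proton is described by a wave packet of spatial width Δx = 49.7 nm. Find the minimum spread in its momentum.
1.061 × 10^-27 kg·m/s

For a wave packet, the spatial width Δx and momentum spread Δp are related by the uncertainty principle:
ΔxΔp ≥ ℏ/2

The minimum momentum spread is:
Δp_min = ℏ/(2Δx)
Δp_min = (1.055e-34 J·s) / (2 × 4.970e-08 m)
Δp_min = 1.061e-27 kg·m/s

A wave packet cannot have both a well-defined position and well-defined momentum.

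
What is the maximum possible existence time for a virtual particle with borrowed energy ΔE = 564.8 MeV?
5.827 × 10^-25 s

Using the energy-time uncertainty principle:
ΔEΔt ≥ ℏ/2

For a virtual particle borrowing energy ΔE, the maximum lifetime is:
Δt_max = ℏ/(2ΔE)

Converting energy:
ΔE = 564.8 MeV = 9.049e-11 J

Δt_max = (1.055e-34 J·s) / (2 × 9.049e-11 J)
Δt_max = 5.827e-25 s = 5.827 × 10^-25 s

Virtual particles with higher borrowed energy exist for shorter times.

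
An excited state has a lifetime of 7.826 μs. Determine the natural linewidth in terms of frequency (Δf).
10.168 kHz

Using the energy-time uncertainty principle and E = hf:
ΔEΔt ≥ ℏ/2
hΔf·Δt ≥ ℏ/2

The minimum frequency uncertainty is:
Δf = ℏ/(2hτ) = 1/(4πτ)
Δf = 1/(4π × 7.826e-06 s)
Δf = 1.017e+04 Hz = 10.168 kHz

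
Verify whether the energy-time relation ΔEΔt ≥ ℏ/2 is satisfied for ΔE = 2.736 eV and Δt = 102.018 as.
No, it violates the uncertainty relation.

Calculate the product ΔEΔt:
ΔE = 2.736 eV = 4.384e-19 J
ΔEΔt = (4.384e-19 J) × (1.020e-16 s)
ΔEΔt = 4.472e-35 J·s

Compare to the minimum allowed value ℏ/2:
ℏ/2 = 5.273e-35 J·s

Since ΔEΔt = 4.472e-35 J·s < 5.273e-35 J·s = ℏ/2,
this violates the uncertainty relation.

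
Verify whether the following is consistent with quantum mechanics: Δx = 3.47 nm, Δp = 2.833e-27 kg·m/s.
No, it violates the uncertainty principle (impossible measurement).

Calculate the product ΔxΔp:
ΔxΔp = (3.470e-09 m) × (2.833e-27 kg·m/s)
ΔxΔp = 9.831e-36 J·s

Compare to the minimum allowed value ℏ/2:
ℏ/2 = 5.273e-35 J·s

Since ΔxΔp = 9.831e-36 J·s < 5.273e-35 J·s = ℏ/2,
the measurement violates the uncertainty principle.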